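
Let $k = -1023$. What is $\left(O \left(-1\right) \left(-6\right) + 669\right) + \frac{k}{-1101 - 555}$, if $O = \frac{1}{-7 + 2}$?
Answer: $\frac{1844833}{2760} \approx 668.42$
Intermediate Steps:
$O = - \frac{1}{5}$ ($O = \frac{1}{-5} = - \frac{1}{5} \approx -0.2$)
$\left(O \left(-1\right) \left(-6\right) + 669\right) + \frac{k}{-1101 - 555} = \left(\left(- \frac{1}{5}\right) \left(-1\right) \left(-6\right) + 669\right) - \frac{1023}{-1101 - 555} = \left(\frac{1}{5} \left(-6\right) + 669\right) - \frac{1023}{-1656} = \left(- \frac{6}{5} + 669\right) - - \frac{341}{552} = \frac{3339}{5} + \frac{341}{552} = \frac{1844833}{2760}$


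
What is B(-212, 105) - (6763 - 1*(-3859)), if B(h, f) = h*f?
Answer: -32882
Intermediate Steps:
B(h, f) = f*h
B(-212, 105) - (6763 - 1*(-3859)) = 105*(-212) - (6763 - 1*(-3859)) = -22260 - (6763 + 3859) = -22260 - 1*10622 = -22260 - 10622 = -32882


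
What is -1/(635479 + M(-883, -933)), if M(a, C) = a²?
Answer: -1/1415168 ≈ -7.0663e-7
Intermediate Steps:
-1/(635479 + M(-883, -933)) = -1/(635479 + (-883)²) = -1/(635479 + 779689) = -1/1415168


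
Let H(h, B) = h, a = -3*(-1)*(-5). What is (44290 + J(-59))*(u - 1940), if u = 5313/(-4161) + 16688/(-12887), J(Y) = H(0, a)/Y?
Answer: -219691376925710/2553467 ≈ -8.6036e+7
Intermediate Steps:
a = -15 (a = 3*(-5) = -15)
J(Y) = 0 (J(Y) = 0/Y = 0)
u = -6567019/2553467 (u = 5313*(-1/4161) + 16688*(-1/12887) = -1771/1387 - 2384/1841 = -6567019/2553467 ≈ -2.5718)
(44290 + J(-59))*(u - 1940) = (44290 + 0)*(-6567019/2553467 - 1940) = 44290*(-4960292999/2553467) = -219691376925710/2553467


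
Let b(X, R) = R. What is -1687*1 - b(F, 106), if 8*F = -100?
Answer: -1793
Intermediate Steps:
F = -25/2 (F = (1/8)*(-100) = -25/2 ≈ -12.500)
-1687*1 - b(F, 106) = -1687*1 - 1*106 = -1687 - 106 = -1793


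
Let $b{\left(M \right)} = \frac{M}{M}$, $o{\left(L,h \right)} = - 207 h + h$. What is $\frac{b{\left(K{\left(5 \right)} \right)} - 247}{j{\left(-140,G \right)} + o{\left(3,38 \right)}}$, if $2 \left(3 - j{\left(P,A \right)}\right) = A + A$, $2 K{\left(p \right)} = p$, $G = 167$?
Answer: $\frac{41}{1332} \approx 0.030781$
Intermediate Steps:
$K{\left(p \right)} = \frac{p}{2}$
$j{\left(P,A \right)} = 3 - A$ ($j{\left(P,A \right)} = 3 - \frac{A + A}{2} = 3 - \frac{2 A}{2} = 3 - A$)
$o{\left(L,h \right)} = - 206 h$
$b{\left(M \right)} = 1$
$\frac{b{\left(K{\left(5 \right)} \right)} - 247}{j{\left(-140,G \right)} + o{\left(3,38 \right)}} = \frac{1 - 247}{\left(3 - 167\right) - 7828} = - \frac{246}{\left(3 - 167\right) - 7828} = - \frac{246}{-164 - 7828} = - \frac{246}{-7992} = \left(-246\right) \left(- \frac{1}{7992}\right) = \frac{41}{1332}$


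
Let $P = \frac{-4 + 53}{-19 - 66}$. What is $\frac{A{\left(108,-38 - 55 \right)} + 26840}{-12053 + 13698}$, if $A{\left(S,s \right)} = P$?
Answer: $\frac{2281351}{139825} \approx 16.316$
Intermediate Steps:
$P = - \frac{49}{85}$ ($P = \frac{49}{-85} = 49 \left(- \frac{1}{85}\right) = - \frac{49}{85} \approx -0.57647$)
$A{\left(S,s \right)} = - \frac{49}{85}$
$\frac{A{\left(108,-38 - 55 \right)} + 26840}{-12053 + 13698} = \frac{- \frac{49}{85} + 26840}{-12053 + 13698} = \frac{2281351}{85 \cdot 1645} = \frac{2281351}{85} \cdot \frac{1}{1645} = \frac{2281351}{139825}$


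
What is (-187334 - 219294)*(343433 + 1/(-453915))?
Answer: -63388990955805832/453915 ≈ -1.3965e+11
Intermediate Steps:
(-187334 - 219294)*(343433 + 1/(-453915)) = -406628*(343433 - 1/453915) = -406628*155889390194/453915 = -63388990955805832/453915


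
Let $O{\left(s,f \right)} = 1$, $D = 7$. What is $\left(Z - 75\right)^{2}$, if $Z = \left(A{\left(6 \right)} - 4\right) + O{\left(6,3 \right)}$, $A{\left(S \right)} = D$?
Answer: $5041$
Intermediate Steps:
$A{\left(S \right)} = 7$
$Z = 4$ ($Z = \left(7 - 4\right) + 1 = 3 + 1 = 4$)
$\left(Z - 75\right)^{2} = \left(4 - 75\right)^{2} = \left(-71\right)^{2} = 5041$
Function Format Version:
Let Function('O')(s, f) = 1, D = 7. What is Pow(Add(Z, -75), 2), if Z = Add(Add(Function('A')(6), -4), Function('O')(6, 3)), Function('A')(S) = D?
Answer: 5041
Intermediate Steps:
Function('A')(S) = 7
Z = 4 (Z = Add(Add(7, -4), 1) = Add(3, 1) = 4)
Pow(Add(Z, -75), 2) = Pow(Add(4, -75), 2) = Pow(-71, 2) = 5041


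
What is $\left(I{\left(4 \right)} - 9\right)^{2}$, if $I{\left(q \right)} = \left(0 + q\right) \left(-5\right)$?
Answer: $841$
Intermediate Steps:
$I{\left(q \right)} = - 5 q$ ($I{\left(q \right)} = q \left(-5\right) = - 5 q$)
$\left(I{\left(4 \right)} - 9\right)^{2} = \left(\left(-5\right) 4 - 9\right)^{2} = \left(-20 - 9\right)^{2} = \left(-29\right)^{2} = 841$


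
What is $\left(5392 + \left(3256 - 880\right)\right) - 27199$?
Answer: $-19431$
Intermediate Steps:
$\left(5392 + \left(3256 - 880\right)\right) - 27199 = \left(5392 + 2376\right) - 27199 = 7768 - 27199 = -19431$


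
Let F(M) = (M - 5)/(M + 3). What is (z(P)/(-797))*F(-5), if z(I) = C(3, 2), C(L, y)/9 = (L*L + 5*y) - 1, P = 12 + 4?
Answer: -810/797 ≈ -1.0163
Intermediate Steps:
P = 16
F(M) = (-5 + M)/(3 + M)
C(L, y) = -9 + 9*L² + 45*y (C(L, y) = 9*((L*L + 5*y) - 1) = 9*((L² + 5*y) - 1) = 9*(-1 + L² + 5*y) = -9 + 9*L² + 45*y)
z(I) = 162 (z(I) = -9 + 9*3² + 45*2 = -9 + 9*9 + 90 = -9 + 81 + 90 = 162)
(z(P)/(-797))*F(-5) = (162/(-797))*((-5 - 5)/(3 - 5)) = (162*(-1/797))*(-10/(-2)) = -(-81)*(-10)/797 = -162/797*5 = -810/797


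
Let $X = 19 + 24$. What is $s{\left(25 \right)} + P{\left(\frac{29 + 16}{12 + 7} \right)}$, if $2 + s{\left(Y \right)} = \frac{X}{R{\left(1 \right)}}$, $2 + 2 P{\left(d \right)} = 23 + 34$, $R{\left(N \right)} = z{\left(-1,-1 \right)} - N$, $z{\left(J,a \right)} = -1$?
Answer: $4$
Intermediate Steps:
$X = 43$
$R{\left(N \right)} = -1 - N$
$P{\left(d \right)} = \frac{55}{2}$ ($P{\left(d \right)} = -1 + \frac{23 + 34}{2} = -1 + \frac{1}{2} \cdot 57 = -1 + \frac{57}{2} = \frac{55}{2}$)
$s{\left(Y \right)} = - \frac{47}{2}$ ($s{\left(Y \right)} = -2 + \frac{43}{-1 - 1} = -2 + \frac{43}{-2} = -2 + 43 \left(- \frac{1}{2}\right) = -2 - \frac{43}{2} = - \frac{47}{2}$)
$s{\left(25 \right)} + P{\left(\frac{29 + 16}{12 + 7} \right)} = - \frac{47}{2} + \frac{55}{2} = 4$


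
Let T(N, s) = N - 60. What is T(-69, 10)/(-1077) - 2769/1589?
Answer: -925744/570451 ≈ -1.6228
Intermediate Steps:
T(N, s) = -60 + N
T(-69, 10)/(-1077) - 2769/1589 = (-60 - 69)/(-1077) - 2769/1589 = -129*(-1/1077) - 2769*1/1589 = 43/359 - 2769/1589 = -925744/570451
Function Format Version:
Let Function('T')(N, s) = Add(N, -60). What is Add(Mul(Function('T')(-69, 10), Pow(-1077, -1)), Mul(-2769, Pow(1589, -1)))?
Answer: Rational(-925744, 570451) ≈ -1.6228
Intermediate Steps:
Function('T')(N, s) = Add(-60, N)
Add(Mul(Function('T')(-69, 10), Pow(-1077, -1)), Mul(-2769, Pow(1589, -1))) = Add(Mul(Add(-60, -69), Pow(-1077, -1)), Mul(-2769, Pow(1589, -1))) = Add(Mul(-129, Rational(-1, 1077)), Mul(-2769, Rational(1, 1589))) = Add(Rational(43, 359), Rational(-2769, 1589)) = Rational(-925744, 570451)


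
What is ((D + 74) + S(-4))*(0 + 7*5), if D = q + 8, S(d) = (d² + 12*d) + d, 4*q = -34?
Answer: 2625/2 ≈ 1312.5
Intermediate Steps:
q = -17/2 (q = (¼)*(-34) = -17/2 ≈ -8.5000)
S(d) = d² + 13*d
D = -½ (D = -17/2 + 8 = -½ ≈ -0.50000)
((D + 74) + S(-4))*(0 + 7*5) = ((-½ + 74) - 4*(13 - 4))*(0 + 7*5) = (147/2 - 4*9)*(0 + 35) = (147/2 - 36)*35 = (75/2)*35 = 2625/2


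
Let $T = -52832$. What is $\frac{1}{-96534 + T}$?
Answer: $- \frac{1}{149366} \approx -6.695 \cdot 10^{-6}$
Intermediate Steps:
$\frac{1}{-96534 + T} = \frac{1}{-96534 - 52832} = \frac{1}{-149366} = - \frac{1}{149366}$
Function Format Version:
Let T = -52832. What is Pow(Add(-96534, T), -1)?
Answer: Rational(-1, 149366) ≈ -6.6950e-6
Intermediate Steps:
Pow(Add(-96534, T), -1) = Pow(Add(-96534, -52832), -1) = Pow(-149366, -1) = Rational(-1, 149366)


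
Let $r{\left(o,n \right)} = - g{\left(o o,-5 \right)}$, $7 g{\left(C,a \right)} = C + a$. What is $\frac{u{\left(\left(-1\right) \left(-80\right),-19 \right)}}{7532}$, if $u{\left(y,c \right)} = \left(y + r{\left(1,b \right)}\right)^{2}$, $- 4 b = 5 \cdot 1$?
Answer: $\frac{79524}{92267} \approx 0.86189$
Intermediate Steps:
$b = - \frac{5}{4}$ ($b = - \frac{5 \cdot 1}{4} = \left(- \frac{1}{4}\right) 5 = - \frac{5}{4} \approx -1.25$)
$g{\left(C,a \right)} = \frac{C}{7} + \frac{a}{7}$ ($g{\left(C,a \right)} = \frac{C + a}{7} = \frac{C}{7} + \frac{a}{7}$)
$r{\left(o,n \right)} = \frac{5}{7} - \frac{o^{2}}{7}$ ($r{\left(o,n \right)} = - (\frac{o o}{7} + \frac{1}{7} \left(-5\right)) = - (\frac{o^{2}}{7} - \frac{5}{7}) = - (- \frac{5}{7} + \frac{o^{2}}{7}) = \frac{5}{7} - \frac{o^{2}}{7}$)
$u{\left(y,c \right)} = \left(\frac{4}{7} + y\right)^{2}$ ($u{\left(y,c \right)} = \left(y + \left(\frac{5}{7} - \frac{1^{2}}{7}\right)\right)^{2} = \left(y + \left(\frac{5}{7} - \frac{1}{7}\right)\right)^{2} = \left(y + \frac{4}{7}\right)^{2} = \left(\frac{4}{7} + y\right)^{2}$)
$\frac{u{\left(\left(-1\right) \left(-80\right),-19 \right)}}{7532} = \frac{\frac{1}{49} \left(4 + 7 \left(\left(-1\right) \left(-80\right)\right)\right)^{2}}{7532} = \frac{\left(4 + 7 \cdot 80\right)^{2}}{49} \cdot \frac{1}{7532} = \frac{\left(4 + 560\right)^{2}}{49} \cdot \frac{1}{7532} = \frac{564^{2}}{49} \cdot \frac{1}{7532} = \frac{1}{49} \cdot 318096 \cdot \frac{1}{7532} = \frac{318096}{49} \cdot \frac{1}{7532} = \frac{79524}{92267}$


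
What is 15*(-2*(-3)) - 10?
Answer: 80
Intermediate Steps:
15*(-2*(-3)) - 10 = 15*6 - 10 = 90 - 10 = 80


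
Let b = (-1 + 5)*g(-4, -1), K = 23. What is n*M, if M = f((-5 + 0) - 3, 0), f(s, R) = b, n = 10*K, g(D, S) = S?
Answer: -920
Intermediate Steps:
n = 230 (n = 10*23 = 230)
b = -4 (b = (-1 + 5)*(-1) = 4*(-1) = -4)
f(s, R) = -4
M = -4
n*M = 230*(-4) = -920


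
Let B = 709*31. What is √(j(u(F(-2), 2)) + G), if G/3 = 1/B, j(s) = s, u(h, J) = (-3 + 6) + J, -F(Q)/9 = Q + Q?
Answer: √2415448142/21979 ≈ 2.2361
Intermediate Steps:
F(Q) = -18*Q (F(Q) = -9*(Q + Q) = -18*Q)
u(h, J) = 3 + J
B = 21979
G = 3/21979 ≈ 0.00013649
√(j(u(F(-2), 2)) + G) = √((3 + 2) + 3/21979) = √(5 + 3/21979) = √(109898/21979) = √2415448142/21979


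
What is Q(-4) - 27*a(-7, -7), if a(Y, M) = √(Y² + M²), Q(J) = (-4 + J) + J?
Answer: -12 - 189*√2 ≈ -279.29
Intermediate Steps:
Q(J) = -4 + 2*J
a(Y, M) = √(M² + Y²)
Q(-4) - 27*a(-7, -7) = (-4 + 2*(-4)) - 27*√((-7)² + (-7)²) = (-4 - 8) - 27*√(49 + 49) = -12 - 189*√2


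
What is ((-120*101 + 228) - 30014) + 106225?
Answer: 64319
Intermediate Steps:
((-120*101 + 228) - 30014) + 106225 = ((-12120 + 228) - 30014) + 106225 = (-11892 - 30014) + 106225 = -41906 + 106225 = 64319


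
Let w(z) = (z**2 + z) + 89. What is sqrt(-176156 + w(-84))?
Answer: I*sqrt(169095) ≈ 411.21*I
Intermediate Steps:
w(z) = 89 + z + z**2 (w(z) = (z + z**2) + 89 = 89 + z + z**2)
sqrt(-176156 + w(-84)) = sqrt(-176156 + (89 - 84 + (-84)**2)) = sqrt(-176156 + (89 - 84 + 7056)) = sqrt(-176156 + 7061) = sqrt(-169095) = I*sqrt(169095)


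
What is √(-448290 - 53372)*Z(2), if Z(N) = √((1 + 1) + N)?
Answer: 14*I*√10238 ≈ 1416.6*I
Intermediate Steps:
Z(N) = √(2 + N)
√(-448290 - 53372)*Z(2) = √(-448290 - 53372)*√(2 + 2) = √(-501662)*√4 = (7*I*√10238)*2 = 14*I*√10238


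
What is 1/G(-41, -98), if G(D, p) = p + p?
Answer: -1/196 ≈ -0.0051020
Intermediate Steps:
G(D, p) = 2*p
1/G(-41, -98) = 1/(2*(-98)) = 1/(-196) = -1/196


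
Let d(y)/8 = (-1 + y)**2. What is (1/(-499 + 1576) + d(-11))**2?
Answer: 1539348897025/1159929 ≈ 1.3271e+6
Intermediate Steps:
d(y) = 8*(-1 + y)**2
(1/(-499 + 1576) + d(-11))**2 = (1/(-499 + 1576) + 8*(-1 - 11)**2)**2 = (1/1077 + 8*(-12)**2)**2 = (1/1077 + 8*144)**2 = (1/1077 + 1152)**2 = (1240705/1077)**2 = 1539348897025/1159929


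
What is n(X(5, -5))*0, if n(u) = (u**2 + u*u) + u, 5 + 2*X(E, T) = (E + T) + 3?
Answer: 0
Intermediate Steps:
X(E, T) = -1 + E/2 + T/2 (X(E, T) = -5/2 + ((E + T) + 3)/2 = -5/2 + (3 + E + T)/2 = -5/2 + (3/2 + E/2 + T/2) = -1 + E/2 + T/2)
n(u) = u + 2*u**2 (n(u) = (u**2 + u**2) + u = 2*u**2 + u = u + 2*u**2)
n(X(5, -5))*0 = ((-1 + (1/2)*5 + (1/2)*(-5))*(1 + 2*(-1 + (1/2)*5 + (1/2)*(-5))))*0 = ((-1 + 5/2 - 5/2)*(1 + 2*(-1 + 5/2 - 5/2)))*0 = -(1 + 2*(-1))*0 = -(1 - 2)*0 = -1*(-1)*0 = 1*0 = 0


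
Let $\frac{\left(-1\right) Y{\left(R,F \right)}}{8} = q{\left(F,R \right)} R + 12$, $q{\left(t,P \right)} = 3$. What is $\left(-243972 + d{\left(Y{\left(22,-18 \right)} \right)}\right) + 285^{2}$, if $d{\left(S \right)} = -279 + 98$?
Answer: $-162928$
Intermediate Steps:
$Y{\left(R,F \right)} = -96 - 24 R$ ($Y{\left(R,F \right)} = - 8 \left(3 R + 12\right) = - 8 \left(12 + 3 R\right) = -96 - 24 R$)
$d{\left(S \right)} = -181$
$\left(-243972 + d{\left(Y{\left(22,-18 \right)} \right)}\right) + 285^{2} = \left(-243972 - 181\right) + 285^{2} = -244153 + 81225 = -162928$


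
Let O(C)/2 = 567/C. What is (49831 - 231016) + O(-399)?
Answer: -3442569/19 ≈ -1.8119e+5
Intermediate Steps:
O(C) = 1134/C (O(C) = 2*(567/C) = 1134/C)
(49831 - 231016) + O(-399) = (49831 - 231016) + 1134/(-399) = -181185 + 1134*(-1/399) = -181185 - 54/19 = -3442569/19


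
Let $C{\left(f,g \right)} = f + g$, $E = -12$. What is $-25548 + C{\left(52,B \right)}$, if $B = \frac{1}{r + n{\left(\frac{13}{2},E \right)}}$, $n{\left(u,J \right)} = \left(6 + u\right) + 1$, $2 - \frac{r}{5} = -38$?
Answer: $- \frac{10886790}{427} \approx -25496.0$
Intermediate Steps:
$r = 200$ ($r = 10 - -190 = 10 + 190 = 200$)
$n{\left(u,J \right)} = 7 + u$
$B = \frac{2}{427}$ ($B = \frac{1}{200 + \left(7 + \frac{13}{2}\right)} = \frac{1}{200 + \frac{27}{2}} = \frac{1}{\frac{427}{2}} = \frac{2}{427} \approx 0.0046838$)
$-25548 + C{\left(52,B \right)} = -25548 + \left(52 + \frac{2}{427}\right) = -25548 + \frac{22206}{427} = - \frac{10886790}{427}$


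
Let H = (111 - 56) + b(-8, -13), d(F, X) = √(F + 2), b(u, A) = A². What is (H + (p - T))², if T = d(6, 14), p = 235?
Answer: 210689 - 1836*√2 ≈ 2.0809e+5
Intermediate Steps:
d(F, X) = √(2 + F)
T = 2*√2 (T = √(2 + 6) = √8 = 2*√2 ≈ 2.8284)
H = 224 (H = (111 - 56) + (-13)² = 55 + 169 = 224)
(H + (p - T))² = (224 + (235 - 2*√2))² = (459 - 2*√2)²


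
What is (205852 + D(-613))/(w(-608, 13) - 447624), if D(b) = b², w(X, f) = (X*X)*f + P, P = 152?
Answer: 581621/4358160 ≈ 0.13346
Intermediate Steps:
w(X, f) = 152 + f*X² (w(X, f) = (X*X)*f + 152 = X²*f + 152 = f*X² + 152 = 152 + f*X²)
(205852 + D(-613))/(w(-608, 13) - 447624) = (205852 + (-613)²)/((152 + 13*(-608)²) - 447624) = (205852 + 375769)/((152 + 13*369664) - 447624) = 581621/((152 + 4805632) - 447624) = 581621/(4805784 - 447624) = 581621/4358160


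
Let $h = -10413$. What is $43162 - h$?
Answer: $53575$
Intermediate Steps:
$43162 - h = 43162 - -10413 = 43162 + 10413 = 53575$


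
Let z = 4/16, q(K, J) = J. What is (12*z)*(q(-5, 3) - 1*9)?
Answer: -18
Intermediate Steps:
z = ¼ (z = 4*(1/16) = ¼ ≈ 0.25000)
(12*z)*(q(-5, 3) - 1*9) = (12*(¼))*(3 - 1*9) = 3*(3 - 9) = 3*(-6) = -18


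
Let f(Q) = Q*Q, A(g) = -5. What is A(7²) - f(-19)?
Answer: -366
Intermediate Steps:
f(Q) = Q²
A(7²) - f(-19) = -5 - 1*(-19)² = -5 - 1*361 = -5 - 361 = -366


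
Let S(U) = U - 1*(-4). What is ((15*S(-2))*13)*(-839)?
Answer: -327210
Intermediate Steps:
S(U) = 4 + U (S(U) = U + 4 = 4 + U)
((15*S(-2))*13)*(-839) = ((15*(4 - 2))*13)*(-839) = ((15*2)*13)*(-839) = (30*13)*(-839) = 390*(-839) = -327210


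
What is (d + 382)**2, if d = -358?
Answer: 576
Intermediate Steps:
(d + 382)**2 = (-358 + 382)**2 = 24**2 = 576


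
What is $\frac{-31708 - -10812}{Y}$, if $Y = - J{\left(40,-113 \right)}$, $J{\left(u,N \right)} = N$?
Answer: $- \frac{20896}{113} \approx -184.92$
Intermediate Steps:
$Y = 113$ ($Y = \left(-1\right) \left(-113\right) = 113$)
$\frac{-31708 - -10812}{Y} = \frac{-31708 - -10812}{113} = \left(-31708 + 10812\right) \frac{1}{113} = \left(-20896\right) \frac{1}{113} = - \frac{20896}{113}$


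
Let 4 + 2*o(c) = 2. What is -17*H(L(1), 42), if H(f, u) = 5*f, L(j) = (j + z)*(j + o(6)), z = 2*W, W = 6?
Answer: 0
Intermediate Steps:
o(c) = -1 (o(c) = -2 + (1/2)*2 = -2 + 1 = -1)
z = 12 (z = 2*6 = 12)
L(j) = (-1 + j)*(12 + j) (L(j) = (j + 12)*(j - 1) = (12 + j)*(-1 + j) = (-1 + j)*(12 + j))
-17*H(L(1), 42) = -85*(-12 + 1**2 + 11*1) = -85*(-12 + 1 + 11) = -85*0 = -17*0 = 0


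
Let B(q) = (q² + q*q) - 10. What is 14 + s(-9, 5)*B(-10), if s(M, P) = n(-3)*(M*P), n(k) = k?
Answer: 25664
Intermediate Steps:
B(q) = -10 + 2*q² (B(q) = (q² + q²) - 10 = 2*q² - 10 = -10 + 2*q²)
s(M, P) = -3*M*P
14 + s(-9, 5)*B(-10) = 14 + (-3*(-9)*5)*(-10 + 2*(-10)²) = 14 + 135*(-10 + 2*100) = 14 + 135*(-10 + 200) = 14 + 135*190 = 14 + 25650 = 25664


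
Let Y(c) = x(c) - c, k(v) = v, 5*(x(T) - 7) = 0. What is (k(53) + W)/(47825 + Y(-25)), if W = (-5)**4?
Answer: 678/47857 ≈ 0.014167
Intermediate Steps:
x(T) = 7 (x(T) = 7 + (1/5)*0 = 7 + 0 = 7)
W = 625
Y(c) = 7 - c
(k(53) + W)/(47825 + Y(-25)) = (53 + 625)/(47825 + (7 - 1*(-25))) = 678/(47825 + (7 + 25)) = 678/(47825 + 32) = 678/47857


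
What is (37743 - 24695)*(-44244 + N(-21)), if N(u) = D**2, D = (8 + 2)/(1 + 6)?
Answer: -4040883584/7 ≈ -5.7727e+8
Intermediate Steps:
D = 10/7 ≈ 1.4286
N(u) = 100/49 (N(u) = (10/7)**2 = 100/49)
(37743 - 24695)*(-44244 + N(-21)) = (37743 - 24695)*(-44244 + 100/49) = 13048*(-2167856/49) = -4040883584/7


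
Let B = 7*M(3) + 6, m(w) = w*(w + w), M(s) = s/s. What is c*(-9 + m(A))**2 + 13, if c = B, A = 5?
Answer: 21866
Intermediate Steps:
M(s) = 1
m(w) = 2*w**2 (m(w) = w*(2*w) = 2*w**2)
B = 13 (B = 7*1 + 6 = 7 + 6 = 13)
c = 13
c*(-9 + m(A))**2 + 13 = 13*(-9 + 2*5**2)**2 + 13 = 13*(-9 + 2*25)**2 + 13 = 13*(-9 + 50)**2 + 13 = 13*41**2 + 13 = 13*1681 + 13 = 21853 + 13 = 21866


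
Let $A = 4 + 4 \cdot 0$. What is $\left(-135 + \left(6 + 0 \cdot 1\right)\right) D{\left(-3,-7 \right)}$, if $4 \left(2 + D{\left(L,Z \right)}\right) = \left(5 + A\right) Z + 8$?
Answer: $\frac{8127}{4} \approx 2031.8$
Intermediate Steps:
$A = 4$ ($A = 4 + 0 = 4$)
$D{\left(L,Z \right)} = \frac{9 Z}{4}$ ($D{\left(L,Z \right)} = -2 + \frac{\left(5 + 4\right) Z + 8}{4} = -2 + \frac{9 Z + 8}{4} = -2 + \frac{8 + 9 Z}{4} = -2 + \left(2 + \frac{9 Z}{4}\right) = \frac{9 Z}{4}$)
$\left(-135 + \left(6 + 0 \cdot 1\right)\right) D{\left(-3,-7 \right)} = \left(-135 + \left(6 + 0 \cdot 1\right)\right) \frac{9}{4} \left(-7\right) = \left(-135 + \left(6 + 0\right)\right) \left(- \frac{63}{4}\right) = \left(-135 + 6\right) \left(- \frac{63}{4}\right) = \left(-129\right) \left(- \frac{63}{4}\right) = \frac{8127}{4}$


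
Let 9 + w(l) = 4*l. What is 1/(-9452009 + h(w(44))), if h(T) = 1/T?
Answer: -167/1578485502 ≈ -1.0580e-7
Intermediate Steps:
w(l) = -9 + 4*l
1/(-9452009 + h(w(44))) = 1/(-9452009 + 1/(-9 + 4*44)) = 1/(-9452009 + 1/(-9 + 176)) = 1/(-9452009 + 1/167) = 1/(-1578485502/167) = -167/1578485502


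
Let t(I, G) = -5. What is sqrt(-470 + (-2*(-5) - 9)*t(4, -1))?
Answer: 5*I*sqrt(19) ≈ 21.794*I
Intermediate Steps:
sqrt(-470 + (-2*(-5) - 9)*t(4, -1)) = sqrt(-470 + (-2*(-5) - 9)*(-5)) = sqrt(-470 + (10 - 9)*(-5)) = sqrt(-470 + 1*(-5)) = sqrt(-470 - 5) = sqrt(-475) = 5*I*sqrt(19)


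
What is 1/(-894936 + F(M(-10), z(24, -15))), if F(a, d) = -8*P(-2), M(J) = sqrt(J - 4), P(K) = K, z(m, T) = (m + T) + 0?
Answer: -1/894920 ≈ -1.1174e-6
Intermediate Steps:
z(m, T) = T + m (z(m, T) = (T + m) + 0 = T + m)
M(J) = sqrt(-4 + J)
F(a, d) = 16 (F(a, d) = -8*(-2) = 16)
1/(-894936 + F(M(-10), z(24, -15))) = 1/(-894936 + 16) = 1/(-894920) = -1/894920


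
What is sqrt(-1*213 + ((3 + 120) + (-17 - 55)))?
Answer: 9*I*sqrt(2) ≈ 12.728*I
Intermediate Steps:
sqrt(-1*213 + ((3 + 120) + (-17 - 55))) = sqrt(-213 + (123 - 72)) = sqrt(-213 + 51) = sqrt(-162) = 9*I*sqrt(2)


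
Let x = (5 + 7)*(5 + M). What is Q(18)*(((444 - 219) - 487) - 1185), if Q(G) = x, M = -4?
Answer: -17364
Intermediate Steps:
x = 12 (x = (5 + 7)*(5 - 4) = 12*1 = 12)
Q(G) = 12
Q(18)*(((444 - 219) - 487) - 1185) = 12*(((444 - 219) - 487) - 1185) = 12*((225 - 487) - 1185) = 12*(-262 - 1185) = 12*(-1447) = -17364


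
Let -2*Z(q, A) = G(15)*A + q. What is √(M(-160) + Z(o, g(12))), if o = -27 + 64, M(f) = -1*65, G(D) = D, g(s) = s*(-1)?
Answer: √26/2 ≈ 2.5495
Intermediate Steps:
g(s) = -s
M(f) = -65
o = 37
Z(q, A) = -15*A/2 - q/2 (Z(q, A) = -(15*A + q)/2 = -(q + 15*A)/2 = -15*A/2 - q/2)
√(M(-160) + Z(o, g(12))) = √(-65 + (-(-15)*12/2 - ½*37)) = √(-65 + (-15/2*(-12) - 37/2)) = √(-65 + (90 - 37/2)) = √(-65 + 143/2) = √(13/2) = √26/2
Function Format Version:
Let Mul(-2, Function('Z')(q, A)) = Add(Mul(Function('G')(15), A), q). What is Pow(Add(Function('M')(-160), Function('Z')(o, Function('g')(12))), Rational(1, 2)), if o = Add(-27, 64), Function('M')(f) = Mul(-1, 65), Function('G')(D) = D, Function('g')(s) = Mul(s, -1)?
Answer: Mul(Rational(1, 2), Pow(26, Rational(1, 2))) ≈ 2.5495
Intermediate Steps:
Function('g')(s) = Mul(-1, s)
Function('M')(f) = -65
o = 37
Function('Z')(q, A) = Add(Mul(Rational(-15, 2), A), Mul(Rational(-1, 2), q)) (Function('Z')(q, A) = Mul(Rational(-1, 2), Add(Mul(15, A), q)) = Mul(Rational(-1, 2), Add(q, Mul(15, A))) = Add(Mul(Rational(-15, 2), A), Mul(Rational(-1, 2), q)))
Pow(Add(Function('M')(-160), Function('Z')(o, Function('g')(12))), Rational(1, 2)) = Pow(Add(-65, Add(Mul(Rational(-15, 2), Mul(-1, 12)), Mul(Rational(-1, 2), 37))), Rational(1, 2)) = Pow(Add(-65, Add(Mul(Rational(-15, 2), -12), Rational(-37, 2))), Rational(1, 2)) = Pow(Add(-65, Add(90, Rational(-37, 2))), Rational(1, 2)) = Pow(Add(-65, Rational(143, 2)), Rational(1, 2)) = Pow(Rational(13, 2), Rational(1, 2)) = Mul(Rational(1, 2), Pow(26, Rational(1, 2)))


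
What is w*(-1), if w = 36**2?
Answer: -1296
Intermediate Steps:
w = 1296
w*(-1) = 1296*(-1) = -1296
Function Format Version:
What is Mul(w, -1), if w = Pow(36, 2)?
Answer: -1296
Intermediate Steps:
w = 1296
Mul(w, -1) = Mul(1296, -1) = -1296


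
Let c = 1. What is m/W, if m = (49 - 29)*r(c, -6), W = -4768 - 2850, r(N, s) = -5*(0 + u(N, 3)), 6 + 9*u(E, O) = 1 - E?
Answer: -100/11427 ≈ -0.0087512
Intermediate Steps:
u(E, O) = -5/9 - E/9 (u(E, O) = -2/3 + (1 - E)/9 = -2/3 + (1/9 - E/9) = -5/9 - E/9)
r(N, s) = 25/9 + 5*N/9 (r(N, s) = -5*(0 + (-5/9 - N/9)) = -5*(-5/9 - N/9) = 25/9 + 5*N/9)
W = -7618
m = 200/3 (m = (49 - 29)*(25/9 + (5/9)*1) = 20*(25/9 + 5/9) = 20*(10/3) = 200/3 ≈ 66.667)
m/W = (200/3)/(-7618) = (200/3)*(-1/7618) = -100/11427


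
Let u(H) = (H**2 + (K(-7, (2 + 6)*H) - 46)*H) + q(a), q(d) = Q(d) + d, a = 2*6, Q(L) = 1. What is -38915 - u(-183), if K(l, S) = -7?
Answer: -82116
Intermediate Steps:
a = 12
q(d) = 1 + d
u(H) = 13 + H**2 - 53*H (u(H) = (H**2 + (-7 - 46)*H) + (1 + 12) = (H**2 - 53*H) + 13 = 13 + H**2 - 53*H)
-38915 - u(-183) = -38915 - (13 + (-183)**2 - 53*(-183)) = -38915 - (13 + 33489 + 9699) = -38915 - 1*43201 = -38915 - 43201 = -82116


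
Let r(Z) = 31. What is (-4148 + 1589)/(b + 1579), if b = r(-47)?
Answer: -2559/1610 ≈ -1.5894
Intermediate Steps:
b = 31
(-4148 + 1589)/(b + 1579) = (-4148 + 1589)/(31 + 1579) = -2559/1610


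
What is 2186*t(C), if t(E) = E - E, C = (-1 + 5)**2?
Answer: 0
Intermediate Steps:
C = 16 (C = 4**2 = 16)
t(E) = 0
2186*t(C) = 2186*0 = 0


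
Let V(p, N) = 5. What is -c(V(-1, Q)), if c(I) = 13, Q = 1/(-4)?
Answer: -13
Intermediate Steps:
Q = -1/4 ≈ -0.25000
-c(V(-1, Q)) = -1*13 = -13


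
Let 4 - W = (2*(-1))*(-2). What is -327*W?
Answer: 0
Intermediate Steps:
W = 0 (W = 4 - 2*(-1)*(-2) = 4 - (-2)*(-2) = 4 - 1*4 = 4 - 4 = 0)
-327*W = -327*0 = 0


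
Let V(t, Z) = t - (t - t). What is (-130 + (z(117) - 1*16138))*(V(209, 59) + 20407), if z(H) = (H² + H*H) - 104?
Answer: 226899696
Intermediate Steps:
z(H) = -104 + 2*H² (z(H) = (H² + H²) - 104 = 2*H² - 104 = -104 + 2*H²)
V(t, Z) = t (V(t, Z) = t - 1*0 = t + 0 = t)
(-130 + (z(117) - 1*16138))*(V(209, 59) + 20407) = (-130 + ((-104 + 2*117²) - 1*16138))*(209 + 20407) = (-130 + ((-104 + 2*13689) - 16138))*20616 = (-130 + ((-104 + 27378) - 16138))*20616 = (-130 + (27274 - 16138))*20616 = (-130 + 11136)*20616 = 11006*20616 = 226899696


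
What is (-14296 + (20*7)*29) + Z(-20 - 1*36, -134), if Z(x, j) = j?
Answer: -10370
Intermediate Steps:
(-14296 + (20*7)*29) + Z(-20 - 1*36, -134) = (-14296 + (20*7)*29) - 134 = (-14296 + 140*29) - 134 = (-14296 + 4060) - 134 = -10236 - 134 = -10370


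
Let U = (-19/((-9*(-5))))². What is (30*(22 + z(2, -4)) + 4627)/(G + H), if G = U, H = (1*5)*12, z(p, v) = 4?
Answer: 10949175/121861 ≈ 89.850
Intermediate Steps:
H = 60 (H = 5*12 = 60)
U = 361/2025 (U = (-19/45)² = 361/2025 ≈ 0.17827)
G = 361/2025 ≈ 0.17827
(30*(22 + z(2, -4)) + 4627)/(G + H) = (30*(22 + 4) + 4627)/(361/2025 + 60) = (30*26 + 4627)/(121861/2025) = (780 + 4627)*(2025/121861) = 5407*(2025/121861) = 10949175/121861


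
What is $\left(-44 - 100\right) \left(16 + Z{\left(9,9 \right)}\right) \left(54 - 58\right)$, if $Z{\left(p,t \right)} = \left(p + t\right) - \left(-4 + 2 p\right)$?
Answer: $11520$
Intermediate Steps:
$Z{\left(p,t \right)} = 4 + t - p$ ($Z{\left(p,t \right)} = \left(p + t\right) - \left(-4 + 2 p\right) = 4 + t - p$)
$\left(-44 - 100\right) \left(16 + Z{\left(9,9 \right)}\right) \left(54 - 58\right) = \left(-44 - 100\right) \left(16 + \left(4 + 9 - 9\right)\right) \left(54 - 58\right) = - 144 \left(16 + \left(4 + 9 - 9\right)\right) \left(54 - 58\right) = - 144 \left(16 + 4\right) \left(54 - 58\right) = - 144 \cdot 20 \left(-4\right) = \left(-144\right) \left(-80\right) = 11520$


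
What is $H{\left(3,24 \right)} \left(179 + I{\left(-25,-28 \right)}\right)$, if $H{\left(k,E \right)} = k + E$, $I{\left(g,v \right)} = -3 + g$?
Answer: $4077$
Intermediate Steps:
$H{\left(k,E \right)} = E + k$
$H{\left(3,24 \right)} \left(179 + I{\left(-25,-28 \right)}\right) = \left(24 + 3\right) \left(179 - 28\right) = 27 \left(179 - 28\right) = 27 \cdot 151 = 4077$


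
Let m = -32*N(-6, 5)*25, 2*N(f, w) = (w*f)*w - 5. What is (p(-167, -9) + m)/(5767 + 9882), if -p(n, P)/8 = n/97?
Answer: 6015336/1517953 ≈ 3.9628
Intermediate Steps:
N(f, w) = -5/2 + f*w**2/2 (N(f, w) = ((w*f)*w - 5)/2 = ((f*w)*w - 5)/2 = (f*w**2 - 5)/2 = (-5 + f*w**2)/2 = -5/2 + f*w**2/2)
p(n, P) = -8*n/97
m = 62000 (m = -32*(-5/2 + (1/2)*(-6)*5**2)*25 = -32*(-5/2 + (1/2)*(-6)*25)*25 = -32*(-5/2 - 75)*25 = -32*(-155/2)*25 = 2480*25 = 62000)
(p(-167, -9) + m)/(5767 + 9882) = (-8/97*(-167) + 62000)/(5767 + 9882) = (1336/97 + 62000)/15649 = (6015336/97)*(1/15649) = 6015336/1517953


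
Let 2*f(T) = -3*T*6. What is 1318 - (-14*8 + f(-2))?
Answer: 1412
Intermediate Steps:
f(T) = -9*T (f(T) = (-3*T*6)/2 = (-18*T)/2 = -9*T)
1318 - (-14*8 + f(-2)) = 1318 - (-14*8 - 9*(-2)) = 1318 - (-112 + 18) = 1318 - 1*(-94) = 1318 + 94 = 1412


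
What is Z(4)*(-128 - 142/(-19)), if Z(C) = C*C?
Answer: -36640/19 ≈ -1928.4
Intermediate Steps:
Z(C) = C**2
Z(4)*(-128 - 142/(-19)) = 4**2*(-128 - 142/(-19)) = 16*(-128 - 142*(-1/19)) = 16*(-128 + 142/19) = 16*(-2290/19) = -36640/19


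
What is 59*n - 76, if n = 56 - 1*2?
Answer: 3110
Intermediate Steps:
n = 54 (n = 56 - 2 = 54)
59*n - 76 = 59*54 - 76 = 3186 - 76 = 3110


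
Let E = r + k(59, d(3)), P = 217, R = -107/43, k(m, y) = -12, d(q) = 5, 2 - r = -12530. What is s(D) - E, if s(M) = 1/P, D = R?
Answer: -2716839/217 ≈ -12520.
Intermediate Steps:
r = 12532 (r = 2 - 1*(-12530) = 2 + 12530 = 12532)
R = -107/43 (R = -107*1/43 = -107/43 ≈ -2.4884)
E = 12520 (E = 12532 - 12 = 12520)
D = -107/43 ≈ -2.4884
s(M) = 1/217
s(D) - E = 1/217 - 1*12520 = 1/217 - 12520 = -2716839/217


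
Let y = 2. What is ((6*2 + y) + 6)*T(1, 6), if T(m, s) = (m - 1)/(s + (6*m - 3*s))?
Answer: 0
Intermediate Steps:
T(m, s) = (-1 + m)/(-2*s + 6*m) (T(m, s) = (-1 + m)/(s + (-3*s + 6*m)) = (-1 + m)/(-2*s + 6*m))
((6*2 + y) + 6)*T(1, 6) = ((6*2 + 2) + 6)*((-1 + 1)/(2*(-1*6 + 3*1))) = ((12 + 2) + 6)*((½)*0/(-6 + 3)) = (14 + 6)*((½)*0/(-3)) = 20*((½)*(-⅓)*0) = 20*0 = 0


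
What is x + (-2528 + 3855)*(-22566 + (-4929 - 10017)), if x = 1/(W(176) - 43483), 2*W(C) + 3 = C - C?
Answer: -4329179756858/86969 ≈ -4.9778e+7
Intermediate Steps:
W(C) = -3/2 (W(C) = -3/2 + (C - C)/2 = -3/2 + (½)*0 = -3/2 + 0 = -3/2)
x = -2/86969 (x = 1/(-3/2 - 43483) = 1/(-86969/2) = -2/86969 ≈ -2.2997e-5)
x + (-2528 + 3855)*(-22566 + (-4929 - 10017)) = -2/86969 + (-2528 + 3855)*(-22566 + (-4929 - 10017)) = -2/86969 + 1327*(-22566 - 14946) = -2/86969 + 1327*(-37512) = -2/86969 - 49778424 = -4329179756858/86969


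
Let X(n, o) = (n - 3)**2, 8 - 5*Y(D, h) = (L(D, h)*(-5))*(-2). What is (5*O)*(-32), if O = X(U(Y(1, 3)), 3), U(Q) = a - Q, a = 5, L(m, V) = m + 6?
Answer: -165888/5 ≈ -33178.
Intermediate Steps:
L(m, V) = 6 + m
Y(D, h) = -52/5 - 2*D (Y(D, h) = 8/5 - (6 + D)*(-5)*(-2)/5 = 8/5 - (-30 - 5*D)*(-2)/5 = 8/5 - (60 + 10*D)/5 = 8/5 + (-12 - 2*D) = -52/5 - 2*D)
U(Q) = 5 - Q
X(n, o) = (-3 + n)**2
O = 5184/25 (O = (-3 + (5 - (-52/5 - 2*1)))**2 = (-3 + (5 - (-52/5 - 2)))**2 = (-3 + (5 - 1*(-62/5)))**2 = (-3 + (5 + 62/5))**2 = (-3 + 87/5)**2 = (72/5)**2 = 5184/25 ≈ 207.36)
(5*O)*(-32) = (5*(5184/25))*(-32) = (5184/5)*(-32) = -165888/5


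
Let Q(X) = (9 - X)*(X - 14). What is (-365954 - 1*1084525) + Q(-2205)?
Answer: -6363345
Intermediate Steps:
Q(X) = (-14 + X)*(9 - X) (Q(X) = (9 - X)*(-14 + X) = (-14 + X)*(9 - X))
(-365954 - 1*1084525) + Q(-2205) = (-365954 - 1*1084525) + (-126 - 1*(-2205)² + 23*(-2205)) = (-365954 - 1084525) + (-126 - 1*4862025 - 50715) = -1450479 + (-126 - 4862025 - 50715) = -1450479 - 4912866 = -6363345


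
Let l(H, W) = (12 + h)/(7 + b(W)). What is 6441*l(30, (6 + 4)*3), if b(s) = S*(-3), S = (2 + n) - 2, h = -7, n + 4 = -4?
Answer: 32205/31 ≈ 1038.9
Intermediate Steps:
n = -8 (n = -4 - 4 = -8)
S = -8 (S = (2 - 8) - 2 = -6 - 2 = -8)
b(s) = 24 (b(s) = -8*(-3) = 24)
l(H, W) = 5/31 (l(H, W) = (12 - 7)/(7 + 24) = 5/31)
6441*l(30, (6 + 4)*3) = 6441*(5/31) = 32205/31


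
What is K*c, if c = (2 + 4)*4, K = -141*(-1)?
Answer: 3384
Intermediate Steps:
K = 141
c = 24 (c = 6*4 = 24)
K*c = 141*24 = 3384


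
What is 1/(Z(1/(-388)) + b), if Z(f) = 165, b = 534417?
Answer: 1/534582 ≈ 1.8706e-6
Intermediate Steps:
1/(Z(1/(-388)) + b) = 1/(165 + 534417) = 1/534582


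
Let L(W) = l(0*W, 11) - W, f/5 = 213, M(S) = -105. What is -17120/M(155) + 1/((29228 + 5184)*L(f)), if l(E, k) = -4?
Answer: 2570545499/15765612 ≈ 163.05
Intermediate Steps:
f = 1065 (f = 5*213 = 1065)
L(W) = -4 - W
-17120/M(155) + 1/((29228 + 5184)*L(f)) = -17120/(-105) + 1/((29228 + 5184)*(-4 - 1*1065)) = -17120*(-1/105) + 1/(34412*(-4 - 1065)) = 3424/21 + (1/34412)/(-1069) = 3424/21 + (1/34412)*(-1/1069) = 3424/21 - 1/36786428 = 2570545499/15765612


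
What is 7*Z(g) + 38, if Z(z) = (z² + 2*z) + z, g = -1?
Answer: 24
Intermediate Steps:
Z(z) = z² + 3*z
7*Z(g) + 38 = 7*(-(3 - 1)) + 38 = 7*(-1*2) + 38 = 7*(-2) + 38 = -14 + 38 = 24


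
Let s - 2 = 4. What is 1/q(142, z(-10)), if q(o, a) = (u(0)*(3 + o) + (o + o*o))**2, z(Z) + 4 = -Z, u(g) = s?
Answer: 1/448422976 ≈ 2.2300e-9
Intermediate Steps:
s = 6 (s = 2 + 4 = 6)
u(g) = 6
z(Z) = -4 - Z
q(o, a) = (18 + o**2 + 7*o)**2 (q(o, a) = (6*(3 + o) + (o + o*o))**2 = ((18 + 6*o) + (o + o**2))**2 = (18 + o**2 + 7*o)**2)
1/q(142, z(-10)) = 1/((18 + 142**2 + 7*142)**2) = 1/((18 + 20164 + 994)**2) = 1/(21176**2) = 1/448422976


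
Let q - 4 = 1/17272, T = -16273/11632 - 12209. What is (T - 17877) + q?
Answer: -755499077969/25113488 ≈ -30083.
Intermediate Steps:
T = -142031361/11632 (T = -16273*1/11632 - 12209 = -16273/11632 - 12209 = -142031361/11632 ≈ -12210.)
q = 69089/17272 (q = 4 + 1/17272 = 69089/17272 ≈ 4.0001)
(T - 17877) + q = (-142031361/11632 - 17877) + 69089/17272 = -349976625/11632 + 69089/17272 = -755499077969/25113488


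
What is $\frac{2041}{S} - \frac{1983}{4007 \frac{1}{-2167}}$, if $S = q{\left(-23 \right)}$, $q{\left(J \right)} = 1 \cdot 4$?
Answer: $\frac{25366931}{16028} \approx 1582.7$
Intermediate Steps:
$q{\left(J \right)} = 4$
$S = 4$
$\frac{2041}{S} - \frac{1983}{4007 \frac{1}{-2167}} = \frac{2041}{4} - \frac{1983}{4007 \frac{1}{-2167}} = 2041 \cdot \frac{1}{4} - \frac{1983}{4007 \left(- \frac{1}{2167}\right)} = \frac{2041}{4} - \frac{1983}{- \frac{4007}{2167}} = \frac{2041}{4} - - \frac{4297161}{4007} = \frac{2041}{4} + \frac{4297161}{4007} = \frac{25366931}{16028}$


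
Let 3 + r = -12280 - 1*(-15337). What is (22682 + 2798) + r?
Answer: 28534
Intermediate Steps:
r = 3054 (r = -3 + (-12280 - 1*(-15337)) = -3 + (-12280 + 15337) = -3 + 3057 = 3054)
(22682 + 2798) + r = (22682 + 2798) + 3054 = 25480 + 3054 = 28534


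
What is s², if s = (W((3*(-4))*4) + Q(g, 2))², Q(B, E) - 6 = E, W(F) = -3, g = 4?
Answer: 625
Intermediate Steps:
Q(B, E) = 6 + E
s = 25 (s = (-3 + (6 + 2))² = (-3 + 8)² = 5² = 25)
s² = 25² = 625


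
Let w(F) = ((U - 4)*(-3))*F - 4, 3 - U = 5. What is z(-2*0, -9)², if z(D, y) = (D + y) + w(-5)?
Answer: 10609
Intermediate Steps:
U = -2 (U = 3 - 1*5 = 3 - 5 = -2)
w(F) = -4 + 18*F (w(F) = ((-2 - 4)*(-3))*F - 4 = (-6*(-3))*F - 4 = 18*F - 4 = -4 + 18*F)
z(D, y) = -94 + D + y (z(D, y) = (D + y) + (-4 + 18*(-5)) = (D + y) + (-4 - 90) = (D + y) - 94 = -94 + D + y)
z(-2*0, -9)² = (-94 - 2*0 - 9)² = (-94 + 0 - 9)² = (-103)² = 10609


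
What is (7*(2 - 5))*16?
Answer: -336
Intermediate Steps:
(7*(2 - 5))*16 = (7*(-3))*16 = -21*16 = -336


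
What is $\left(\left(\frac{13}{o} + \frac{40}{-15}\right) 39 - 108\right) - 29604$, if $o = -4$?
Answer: $- \frac{119771}{4} \approx -29943.0$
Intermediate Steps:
$\left(\left(\frac{13}{o} + \frac{40}{-15}\right) 39 - 108\right) - 29604 = \left(\left(\frac{13}{-4} + \frac{40}{-15}\right) 39 - 108\right) - 29604 = \left(\left(13 \left(- \frac{1}{4}\right) + 40 \left(- \frac{1}{15}\right)\right) 39 - 108\right) - 29604 = \left(\left(- \frac{13}{4} - \frac{8}{3}\right) 39 - 108\right) - 29604 = \left(\left(- \frac{71}{12}\right) 39 - 108\right) - 29604 = \left(- \frac{923}{4} - 108\right) - 29604 = - \frac{1355}{4} - 29604 = - \frac{119771}{4}$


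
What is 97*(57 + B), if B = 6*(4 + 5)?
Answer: 10767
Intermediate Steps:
B = 54 (B = 6*9 = 54)
97*(57 + B) = 97*(57 + 54) = 97*111 = 10767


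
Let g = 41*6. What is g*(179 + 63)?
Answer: 59532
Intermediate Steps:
g = 246
g*(179 + 63) = 246*(179 + 63) = 246*242 = 59532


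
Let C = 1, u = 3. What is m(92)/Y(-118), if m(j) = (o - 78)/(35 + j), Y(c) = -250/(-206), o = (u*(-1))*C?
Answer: -8343/15875 ≈ -0.52554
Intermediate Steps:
o = -3 (o = (3*(-1))*1 = -3*1 = -3)
Y(c) = 125/103 (Y(c) = -250*(-1/206) = 125/103)
m(j) = -81/(35 + j) (m(j) = (-3 - 78)/(35 + j) = -81/(35 + j))
m(92)/Y(-118) = (-81/(35 + 92))/(125/103) = -81/127*(103/125) = -81*1/127*(103/125) = -81/127*103/125 = -8343/15875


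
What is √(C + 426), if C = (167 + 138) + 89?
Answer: 2*√205 ≈ 28.636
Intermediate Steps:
C = 394 (C = 305 + 89 = 394)
√(C + 426) = √(394 + 426) = √820 = 2*√205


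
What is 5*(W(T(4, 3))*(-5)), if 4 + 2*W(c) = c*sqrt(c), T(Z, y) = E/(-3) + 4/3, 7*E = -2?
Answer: 50 - 125*sqrt(70)/49 ≈ 28.657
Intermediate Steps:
E = -2/7 (E = (1/7)*(-2) = -2/7 ≈ -0.28571)
T(Z, y) = 10/7 (T(Z, y) = -2/7/(-3) + 4/3 = -2/7*(-1/3) + 4*(1/3) = 2/21 + 4/3 = 10/7)
W(c) = -2 + c**(3/2)/2 (W(c) = -2 + (c*sqrt(c))/2 = -2 + c**(3/2)/2)
5*(W(T(4, 3))*(-5)) = 5*((-2 + (10/7)**(3/2)/2)*(-5)) = 5*((-2 + (10*sqrt(70)/49)/2)*(-5)) = 5*((-2 + 5*sqrt(70)/49)*(-5)) = 5*(10 - 25*sqrt(70)/49) = 50 - 125*sqrt(70)/49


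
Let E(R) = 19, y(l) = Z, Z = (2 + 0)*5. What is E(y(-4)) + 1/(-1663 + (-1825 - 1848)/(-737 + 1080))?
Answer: 10907215/574082 ≈ 18.999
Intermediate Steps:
Z = 10 (Z = 2*5 = 10)
y(l) = 10
E(y(-4)) + 1/(-1663 + (-1825 - 1848)/(-737 + 1080)) = 19 + 1/(-1663 + (-1825 - 1848)/(-737 + 1080)) = 19 + 1/(-1663 - 3673/343) = 19 + 1/(-574082/343) = 19 - 343/574082 = 10907215/574082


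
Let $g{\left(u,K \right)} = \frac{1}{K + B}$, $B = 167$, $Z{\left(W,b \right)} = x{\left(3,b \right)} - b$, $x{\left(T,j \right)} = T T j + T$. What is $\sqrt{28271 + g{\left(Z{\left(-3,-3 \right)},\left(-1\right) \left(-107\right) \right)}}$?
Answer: $\frac{3 \sqrt{235830430}}{274} \approx 168.14$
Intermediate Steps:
$x{\left(T,j \right)} = T + j T^{2}$ ($x{\left(T,j \right)} = T^{2} j + T = j T^{2} + T = T + j T^{2}$)
$Z{\left(W,b \right)} = 3 + 8 b$ ($Z{\left(W,b \right)} = 3 \left(1 + 3 b\right) - b = \left(3 + 9 b\right) - b = 3 + 8 b$)
$g{\left(u,K \right)} = \frac{1}{167 + K}$ ($g{\left(u,K \right)} = \frac{1}{K + 167} = \frac{1}{167 + K}$)
$\sqrt{28271 + g{\left(Z{\left(-3,-3 \right)},\left(-1\right) \left(-107\right) \right)}} = \sqrt{28271 + \frac{1}{167 - -107}} = \sqrt{28271 + \frac{1}{167 + 107}} = \sqrt{28271 + \frac{1}{274}} = \sqrt{\frac{7746255}{274}} = \frac{3 \sqrt{235830430}}{274}$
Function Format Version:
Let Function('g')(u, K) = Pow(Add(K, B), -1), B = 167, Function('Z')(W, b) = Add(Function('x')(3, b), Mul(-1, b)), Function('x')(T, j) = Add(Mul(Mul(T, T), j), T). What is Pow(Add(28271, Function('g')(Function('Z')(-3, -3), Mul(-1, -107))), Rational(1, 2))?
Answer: Mul(Rational(3, 274), Pow(235830430, Rational(1, 2))) ≈ 168.14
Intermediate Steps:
Function('x')(T, j) = Add(T, Mul(j, Pow(T, 2))) (Function('x')(T, j) = Add(Mul(Pow(T, 2), j), T) = Add(Mul(j, Pow(T, 2)), T) = Add(T, Mul(j, Pow(T, 2))))
Function('Z')(W, b) = Add(3, Mul(8, b)) (Function('Z')(W, b) = Add(Mul(3, Add(1, Mul(3, b))), Mul(-1, b)) = Add(Add(3, Mul(9, b)), Mul(-1, b)) = Add(3, Mul(8, b)))
Function('g')(u, K) = Pow(Add(167, K), -1) (Function('g')(u, K) = Pow(Add(K, 167), -1) = Pow(Add(167, K), -1))
Pow(Add(28271, Function('g')(Function('Z')(-3, -3), Mul(-1, -107))), Rational(1, 2)) = Pow(Add(28271, Pow(Add(167, Mul(-1, -107)), -1)), Rational(1, 2)) = Pow(Add(28271, Pow(Add(167, 107), -1)), Rational(1, 2)) = Pow(Add(28271, Pow(274, -1)), Rational(1, 2)) = Pow(Add(28271, Rational(1, 274)), Rational(1, 2)) = Pow(Rational(7746255, 274), Rational(1, 2)) = Mul(Rational(3, 274), Pow(235830430, Rational(1, 2)))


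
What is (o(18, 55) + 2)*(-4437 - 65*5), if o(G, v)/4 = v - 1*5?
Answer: -961924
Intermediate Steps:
o(G, v) = -20 + 4*v (o(G, v) = 4*(v - 1*5) = 4*(v - 5) = 4*(-5 + v) = -20 + 4*v)
(o(18, 55) + 2)*(-4437 - 65*5) = ((-20 + 4*55) + 2)*(-4437 - 65*5) = ((-20 + 220) + 2)*(-4437 - 325) = (200 + 2)*(-4762) = 202*(-4762) = -961924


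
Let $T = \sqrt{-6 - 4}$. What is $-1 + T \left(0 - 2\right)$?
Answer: $-1 - 2 i \sqrt{10} \approx -1.0 - 6.3246 i$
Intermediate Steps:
$T = i \sqrt{10}$ ($T = \sqrt{-10} = i \sqrt{10} \approx 3.1623 i$)
$-1 + T \left(0 - 2\right) = -1 + i \sqrt{10} \left(0 - 2\right) = -1 + i \sqrt{10} \left(-2\right) = -1 - 2 i \sqrt{10}$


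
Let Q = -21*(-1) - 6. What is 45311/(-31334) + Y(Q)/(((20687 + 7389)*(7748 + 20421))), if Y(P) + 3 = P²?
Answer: -4479404059792/3097651211737 ≈ -1.4461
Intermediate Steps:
Q = 15 (Q = -7*(-3) - 6 = 21 - 6 = 15)
Y(P) = -3 + P²
45311/(-31334) + Y(Q)/(((20687 + 7389)*(7748 + 20421))) = 45311/(-31334) + (-3 + 15²)/(((20687 + 7389)*(7748 + 20421))) = 45311*(-1/31334) + (-3 + 225)/((28076*28169)) = -45311/31334 + 222/790872844 = -45311/31334 + 222*(1/790872844) = -45311/31334 + 111/395436422 = -4479404059792/3097651211737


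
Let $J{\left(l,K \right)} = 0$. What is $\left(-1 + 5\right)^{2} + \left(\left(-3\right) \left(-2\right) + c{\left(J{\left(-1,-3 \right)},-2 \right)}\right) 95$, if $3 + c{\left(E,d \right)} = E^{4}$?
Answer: $301$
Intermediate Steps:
$c{\left(E,d \right)} = -3 + E^{4}$
$\left(-1 + 5\right)^{2} + \left(\left(-3\right) \left(-2\right) + c{\left(J{\left(-1,-3 \right)},-2 \right)}\right) 95 = \left(-1 + 5\right)^{2} + \left(\left(-3\right) \left(-2\right) - \left(3 - 0^{4}\right)\right) 95 = 4^{2} + \left(6 + \left(-3 + 0\right)\right) 95 = 16 + \left(6 - 3\right) 95 = 16 + 3 \cdot 95 = 16 + 285 = 301$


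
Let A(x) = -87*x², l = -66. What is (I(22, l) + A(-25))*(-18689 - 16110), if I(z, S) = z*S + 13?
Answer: 1942271386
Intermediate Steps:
I(z, S) = 13 + S*z (I(z, S) = S*z + 13 = 13 + S*z)
(I(22, l) + A(-25))*(-18689 - 16110) = ((13 - 66*22) - 87*(-25)²)*(-18689 - 16110) = ((13 - 1452) - 87*625)*(-34799) = (-1439 - 54375)*(-34799) = -55814*(-34799) = 1942271386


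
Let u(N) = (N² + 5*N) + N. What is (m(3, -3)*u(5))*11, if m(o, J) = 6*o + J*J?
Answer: 16335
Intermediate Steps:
u(N) = N² + 6*N
m(o, J) = J² + 6*o (m(o, J) = 6*o + J² = J² + 6*o)
(m(3, -3)*u(5))*11 = (((-3)² + 6*3)*(5*(6 + 5)))*11 = ((9 + 18)*(5*11))*11 = (27*55)*11 = 1485*11 = 16335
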